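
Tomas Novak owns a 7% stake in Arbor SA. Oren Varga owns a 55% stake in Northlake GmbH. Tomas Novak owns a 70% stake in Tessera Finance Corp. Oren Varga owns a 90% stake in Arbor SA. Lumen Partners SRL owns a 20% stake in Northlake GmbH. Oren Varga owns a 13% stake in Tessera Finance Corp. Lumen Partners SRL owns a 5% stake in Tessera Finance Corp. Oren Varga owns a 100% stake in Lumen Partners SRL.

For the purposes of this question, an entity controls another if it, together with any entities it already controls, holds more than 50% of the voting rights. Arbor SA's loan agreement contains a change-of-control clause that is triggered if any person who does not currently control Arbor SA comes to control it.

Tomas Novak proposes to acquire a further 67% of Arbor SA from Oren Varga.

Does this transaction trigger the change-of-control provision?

The purchase adds only to Tomas's holdings (Oren's stake shrinks), so Tomas is the only person who could newly come to control Arbor.
Tomas holds 70% of Tessera, so Tomas controls Tessera.
In Arbor, Tomas's side holds only 7%, not > 50%.
So before the transaction, Tomas does not control Arbor.
After the purchase, Tomas's direct stake in Arbor rises to 7% + 67% = 74%, and Oren's stake falls to 23%.
Tomas holds 74% of Arbor, so Tomas controls Arbor.
Tomas did not control Arbor before and does after, so the clause is triggered.

Yes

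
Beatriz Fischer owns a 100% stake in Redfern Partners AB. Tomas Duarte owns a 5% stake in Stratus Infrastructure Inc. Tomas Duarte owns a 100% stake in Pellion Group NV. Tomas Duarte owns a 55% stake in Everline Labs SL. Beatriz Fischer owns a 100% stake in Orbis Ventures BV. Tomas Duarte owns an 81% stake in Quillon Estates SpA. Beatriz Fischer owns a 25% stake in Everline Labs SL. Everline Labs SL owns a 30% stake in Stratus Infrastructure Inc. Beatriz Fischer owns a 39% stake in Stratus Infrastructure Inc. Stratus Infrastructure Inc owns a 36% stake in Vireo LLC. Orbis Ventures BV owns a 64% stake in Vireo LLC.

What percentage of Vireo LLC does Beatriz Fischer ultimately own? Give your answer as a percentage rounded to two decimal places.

Beatriz reaches Vireo along 3 paths.
Via Everline → Stratus: 25% × 30% × 36% = 2.7%.
Via Stratus: 39% × 36% = 14.04%.
Via Orbis: 100% × 64% = 64%.
Total: 2.7% + 14.04% + 64% = 80.74%.

80.74%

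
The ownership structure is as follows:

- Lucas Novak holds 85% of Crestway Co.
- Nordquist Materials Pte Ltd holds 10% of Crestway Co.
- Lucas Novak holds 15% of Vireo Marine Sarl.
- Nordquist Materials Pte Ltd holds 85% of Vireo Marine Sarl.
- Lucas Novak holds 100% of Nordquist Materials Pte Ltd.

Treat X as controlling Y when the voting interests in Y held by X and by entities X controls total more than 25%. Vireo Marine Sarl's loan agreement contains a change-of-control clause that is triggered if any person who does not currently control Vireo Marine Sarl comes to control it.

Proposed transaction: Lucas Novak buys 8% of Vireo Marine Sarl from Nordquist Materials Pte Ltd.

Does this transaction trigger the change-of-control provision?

No

The purchase adds only to Lucas's holdings (Nordquist's stake shrinks), so Lucas is the only person who could newly come to control Vireo.
Lucas holds 100% of Nordquist, so Lucas controls Nordquist.
Nordquist and Lucas together hold 85% + 15% = 100% of Vireo, so Lucas controls Vireo.
So Lucas already controls Vireo before the transaction.
After the purchase, Lucas's direct stake in Vireo rises to 15% + 8% = 23%, and Nordquist's stake falls to 77%.
Lucas controlled Vireo already, so this is not a new person acquiring control; every other person's position is unchanged or reduced.
No new person acquires control, so the clause is not triggered.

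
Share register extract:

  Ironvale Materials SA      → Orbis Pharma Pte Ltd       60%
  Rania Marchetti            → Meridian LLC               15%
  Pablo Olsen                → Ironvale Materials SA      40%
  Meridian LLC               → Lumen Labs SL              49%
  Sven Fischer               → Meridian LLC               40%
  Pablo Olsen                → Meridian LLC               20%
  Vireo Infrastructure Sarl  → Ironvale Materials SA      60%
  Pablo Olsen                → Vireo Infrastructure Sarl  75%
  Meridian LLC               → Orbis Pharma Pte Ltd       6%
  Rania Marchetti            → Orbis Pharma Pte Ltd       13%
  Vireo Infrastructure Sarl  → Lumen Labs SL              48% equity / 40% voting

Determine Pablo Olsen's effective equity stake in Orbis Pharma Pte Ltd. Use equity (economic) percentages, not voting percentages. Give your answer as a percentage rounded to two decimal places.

Pablo reaches Orbis along 3 paths.
Via Ironvale: 40% × 60% = 24%.
Via Vireo → Ironvale: 75% × 60% × 60% = 27%.
Via Meridian: 20% × 6% = 1.2%.
Total: 24% + 27% + 1.2% = 52.2%.
Rounded: 52.20%.

52.20%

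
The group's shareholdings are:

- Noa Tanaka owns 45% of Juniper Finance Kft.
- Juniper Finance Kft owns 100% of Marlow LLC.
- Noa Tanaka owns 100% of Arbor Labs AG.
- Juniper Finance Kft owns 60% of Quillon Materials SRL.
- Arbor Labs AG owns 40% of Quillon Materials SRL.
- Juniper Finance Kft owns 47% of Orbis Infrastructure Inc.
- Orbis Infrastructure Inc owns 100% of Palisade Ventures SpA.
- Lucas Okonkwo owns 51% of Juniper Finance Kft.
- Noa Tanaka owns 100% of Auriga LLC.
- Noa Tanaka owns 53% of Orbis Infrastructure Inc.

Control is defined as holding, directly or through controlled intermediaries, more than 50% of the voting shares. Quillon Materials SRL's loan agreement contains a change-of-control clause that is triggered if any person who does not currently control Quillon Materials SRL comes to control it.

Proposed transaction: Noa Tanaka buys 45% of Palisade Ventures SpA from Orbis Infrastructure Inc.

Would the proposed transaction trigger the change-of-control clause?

The purchase adds only to Noa's holdings (Orbis's stake shrinks), so Noa is the only person who could newly come to control Quillon.
Noa holds 100% of Arbor, so Noa controls Arbor.
Noa holds 53% of Orbis, so Noa controls Orbis.
Orbis holds 100% of Palisade, so Noa controls Palisade.
Noa holds 100% of Auriga, so Noa controls Auriga.
In Quillon, Noa's side holds only 40%, not > 50%.
So before the transaction, Noa does not control Quillon.
After the purchase, Noa holds 45% of Palisade directly, and Orbis's stake falls to 55%.
Orbis and Noa together hold 55% + 45% = 100% of Palisade, so Noa controls Palisade.
After the transaction, Noa's side holds 40% of Quillon, not > 50%, so Noa still does not control Quillon.
No new person acquires control, so the clause is not triggered.

No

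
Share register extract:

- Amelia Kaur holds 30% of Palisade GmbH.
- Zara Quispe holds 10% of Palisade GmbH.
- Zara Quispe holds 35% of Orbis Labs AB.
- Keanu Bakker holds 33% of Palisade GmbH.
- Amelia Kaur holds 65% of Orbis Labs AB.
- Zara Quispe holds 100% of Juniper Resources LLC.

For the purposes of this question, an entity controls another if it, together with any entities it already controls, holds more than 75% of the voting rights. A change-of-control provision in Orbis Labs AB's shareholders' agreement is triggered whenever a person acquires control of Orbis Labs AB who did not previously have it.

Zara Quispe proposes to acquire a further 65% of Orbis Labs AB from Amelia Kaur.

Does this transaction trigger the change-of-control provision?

The purchase adds only to Zara's holdings (Amelia's stake shrinks), so Zara is the only person who could newly come to control Orbis.
Zara holds 100% of Juniper, so Zara controls Juniper.
In Orbis, Zara's side holds only 35%, not > 75%.
So before the transaction, Zara does not control Orbis.
After the purchase, Zara's direct stake in Orbis rises to 35% + 65% = 100%, and Amelia's stake falls to 0%.
Zara holds 100% of Orbis, so Zara controls Orbis.
Zara did not control Orbis before and does after, so the clause is triggered.

Yes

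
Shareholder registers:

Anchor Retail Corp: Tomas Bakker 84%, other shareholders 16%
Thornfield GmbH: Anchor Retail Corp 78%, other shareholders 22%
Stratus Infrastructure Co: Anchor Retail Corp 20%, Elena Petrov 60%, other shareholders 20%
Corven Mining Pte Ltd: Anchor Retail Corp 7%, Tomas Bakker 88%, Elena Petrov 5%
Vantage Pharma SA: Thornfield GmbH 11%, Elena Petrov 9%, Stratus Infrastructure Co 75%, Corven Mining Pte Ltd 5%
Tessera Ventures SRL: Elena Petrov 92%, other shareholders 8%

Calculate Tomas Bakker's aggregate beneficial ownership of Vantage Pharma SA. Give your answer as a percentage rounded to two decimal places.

24.50%

Tomas reaches Vantage along 4 paths.
Via Anchor → Thornfield: 84% × 78% × 11% = 7.2072%.
Via Anchor → Stratus: 84% × 20% × 75% = 12.6%.
Via Anchor → Corven: 84% × 7% × 5% = 0.294%.
Via Corven: 88% × 5% = 4.4%.
Total: 7.2072% + 12.6% + 0.294% + 4.4% = 24.5012%.
Rounded: 24.50%.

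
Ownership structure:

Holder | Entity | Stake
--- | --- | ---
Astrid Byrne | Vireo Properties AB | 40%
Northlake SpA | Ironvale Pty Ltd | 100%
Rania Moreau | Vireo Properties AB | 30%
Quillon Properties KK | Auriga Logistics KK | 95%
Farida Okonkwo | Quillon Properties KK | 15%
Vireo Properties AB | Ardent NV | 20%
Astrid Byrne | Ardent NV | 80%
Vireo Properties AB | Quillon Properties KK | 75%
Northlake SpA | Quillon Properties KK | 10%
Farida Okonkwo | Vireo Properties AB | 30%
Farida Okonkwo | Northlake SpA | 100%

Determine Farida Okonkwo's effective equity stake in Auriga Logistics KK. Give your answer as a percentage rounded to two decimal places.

45.13%

Farida reaches Auriga along 3 paths.
Via Vireo → Quillon: 30% × 75% × 95% = 21.375%.
Via Northlake → Quillon: 100% × 10% × 95% = 9.5%.
Via Quillon: 15% × 95% = 14.25%.
Total: 21.375% + 9.5% + 14.25% = 45.125%.
Rounded: 45.13%.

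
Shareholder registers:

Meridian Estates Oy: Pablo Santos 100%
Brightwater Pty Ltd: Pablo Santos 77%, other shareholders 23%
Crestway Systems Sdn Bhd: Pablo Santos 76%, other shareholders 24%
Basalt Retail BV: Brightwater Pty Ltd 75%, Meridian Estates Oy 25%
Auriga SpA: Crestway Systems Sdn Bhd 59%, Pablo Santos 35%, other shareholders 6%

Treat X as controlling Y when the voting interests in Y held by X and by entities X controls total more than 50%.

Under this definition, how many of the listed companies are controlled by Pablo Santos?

Pablo holds 100% of Meridian, so Pablo controls Meridian.
Pablo holds 77% of Brightwater, so Pablo controls Brightwater.
Pablo holds 76% of Crestway, so Pablo controls Crestway.
Brightwater and Meridian together hold 75% + 25% = 100% of Basalt, so Pablo controls Basalt.
Crestway and Pablo together hold 59% + 35% = 94% of Auriga, so Pablo controls Auriga.
Pablo controls 5 companies.

5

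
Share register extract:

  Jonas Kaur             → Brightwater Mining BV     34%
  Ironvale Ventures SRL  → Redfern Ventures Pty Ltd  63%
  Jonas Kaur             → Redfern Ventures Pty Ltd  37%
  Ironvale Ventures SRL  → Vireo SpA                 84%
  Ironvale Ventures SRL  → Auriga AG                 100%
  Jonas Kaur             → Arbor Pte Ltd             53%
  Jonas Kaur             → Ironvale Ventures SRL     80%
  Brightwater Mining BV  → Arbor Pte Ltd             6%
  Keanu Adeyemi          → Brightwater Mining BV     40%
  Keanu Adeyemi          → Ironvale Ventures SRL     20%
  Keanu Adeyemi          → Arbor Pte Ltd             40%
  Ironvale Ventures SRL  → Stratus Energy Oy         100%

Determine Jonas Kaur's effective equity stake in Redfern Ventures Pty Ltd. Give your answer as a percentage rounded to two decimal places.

87.40%

Jonas reaches Redfern along 2 paths.
Via Ironvale: 80% × 63% = 50.4%.
Direct stake: 37% = 37%.
Total: 50.4% + 37% = 87.4%.
Rounded: 87.40%.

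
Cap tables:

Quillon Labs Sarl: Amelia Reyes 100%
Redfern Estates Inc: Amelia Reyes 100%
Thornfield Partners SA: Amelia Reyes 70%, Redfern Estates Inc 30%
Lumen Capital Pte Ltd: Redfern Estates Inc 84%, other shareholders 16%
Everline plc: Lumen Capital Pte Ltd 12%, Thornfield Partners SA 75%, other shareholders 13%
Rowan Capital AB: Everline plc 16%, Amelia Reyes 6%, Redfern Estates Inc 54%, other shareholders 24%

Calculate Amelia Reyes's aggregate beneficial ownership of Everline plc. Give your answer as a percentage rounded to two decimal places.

85.08%

Amelia reaches Everline along 3 paths.
Via Redfern → Lumen: 100% × 84% × 12% = 10.08%.
Via Thornfield: 70% × 75% = 52.5%.
Via Redfern → Thornfield: 100% × 30% × 75% = 22.5%.
Total: 10.08% + 52.5% + 22.5% = 85.08%.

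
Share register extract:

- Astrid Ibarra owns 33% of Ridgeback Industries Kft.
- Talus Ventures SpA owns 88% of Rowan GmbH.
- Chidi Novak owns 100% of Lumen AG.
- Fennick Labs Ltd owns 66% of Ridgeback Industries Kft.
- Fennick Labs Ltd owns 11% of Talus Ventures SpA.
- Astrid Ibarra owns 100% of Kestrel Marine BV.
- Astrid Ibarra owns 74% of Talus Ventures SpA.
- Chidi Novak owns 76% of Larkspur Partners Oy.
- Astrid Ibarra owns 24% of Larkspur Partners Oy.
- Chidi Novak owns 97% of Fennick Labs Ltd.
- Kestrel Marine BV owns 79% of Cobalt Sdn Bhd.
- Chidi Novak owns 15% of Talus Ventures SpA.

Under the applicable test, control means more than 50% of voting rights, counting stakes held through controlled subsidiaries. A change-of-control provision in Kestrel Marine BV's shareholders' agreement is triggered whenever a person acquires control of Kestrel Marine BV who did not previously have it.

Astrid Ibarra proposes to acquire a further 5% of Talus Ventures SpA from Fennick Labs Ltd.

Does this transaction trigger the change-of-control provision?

The purchase adds only to Astrid's holdings (Fennick's stake shrinks), so Astrid is the only person who could newly come to control Kestrel.
Astrid holds 100% of Kestrel, so Astrid controls Kestrel.
So Astrid already controls Kestrel before the transaction.
After the purchase, Astrid's direct stake in Talus rises to 74% + 5% = 79%, and Fennick's stake falls to 6%.
Astrid controlled Kestrel already, so this is not a new person acquiring control; every other person's position is unchanged or reduced.
No new person acquires control, so the clause is not triggered.

No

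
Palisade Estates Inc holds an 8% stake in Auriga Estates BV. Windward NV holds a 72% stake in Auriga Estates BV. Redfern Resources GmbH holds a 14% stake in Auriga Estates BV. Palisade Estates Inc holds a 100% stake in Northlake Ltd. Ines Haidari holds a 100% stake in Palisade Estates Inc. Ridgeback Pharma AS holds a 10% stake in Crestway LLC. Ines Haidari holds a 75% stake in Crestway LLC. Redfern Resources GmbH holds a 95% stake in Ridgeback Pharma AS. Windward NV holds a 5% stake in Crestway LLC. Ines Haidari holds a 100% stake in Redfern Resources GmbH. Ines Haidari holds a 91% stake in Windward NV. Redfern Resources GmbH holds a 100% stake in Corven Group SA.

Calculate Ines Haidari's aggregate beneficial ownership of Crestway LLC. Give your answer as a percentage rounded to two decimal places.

Ines reaches Crestway along 3 paths.
Via Windward: 91% × 5% = 4.55%.
Via Redfern → Ridgeback: 100% × 95% × 10% = 9.5%.
Direct stake: 75% = 75%.
Total: 4.55% + 9.5% + 75% = 89.05%.

89.05%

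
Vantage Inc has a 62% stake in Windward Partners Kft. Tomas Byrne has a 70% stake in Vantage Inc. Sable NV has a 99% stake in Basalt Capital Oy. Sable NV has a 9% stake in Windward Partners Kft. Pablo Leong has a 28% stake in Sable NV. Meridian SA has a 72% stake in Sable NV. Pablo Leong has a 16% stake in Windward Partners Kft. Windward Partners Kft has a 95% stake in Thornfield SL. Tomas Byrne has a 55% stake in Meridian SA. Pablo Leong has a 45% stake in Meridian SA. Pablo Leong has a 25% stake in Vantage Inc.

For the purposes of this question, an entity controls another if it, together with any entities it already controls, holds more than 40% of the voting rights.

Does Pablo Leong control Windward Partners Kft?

No

Pablo holds 45% of Meridian, so Pablo controls Meridian.
Meridian and Pablo together hold 72% + 28% = 100% of Sable, so Pablo controls Sable.
Sable holds 99% of Basalt, so Pablo controls Basalt.
In Windward, Pablo's side holds only 16% + 9% = 25%, not > 40%.
So Pablo does not control Windward.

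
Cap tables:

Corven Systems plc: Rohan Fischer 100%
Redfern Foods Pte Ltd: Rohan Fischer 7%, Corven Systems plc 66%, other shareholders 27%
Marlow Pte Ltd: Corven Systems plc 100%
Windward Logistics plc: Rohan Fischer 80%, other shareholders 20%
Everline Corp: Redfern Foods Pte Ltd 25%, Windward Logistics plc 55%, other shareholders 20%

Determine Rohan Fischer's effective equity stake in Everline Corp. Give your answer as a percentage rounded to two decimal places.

62.25%

Rohan reaches Everline along 3 paths.
Via Redfern: 7% × 25% = 1.75%.
Via Corven → Redfern: 100% × 66% × 25% = 16.5%.
Via Windward: 80% × 55% = 44%.
Total: 1.75% + 16.5% + 44% = 62.25%.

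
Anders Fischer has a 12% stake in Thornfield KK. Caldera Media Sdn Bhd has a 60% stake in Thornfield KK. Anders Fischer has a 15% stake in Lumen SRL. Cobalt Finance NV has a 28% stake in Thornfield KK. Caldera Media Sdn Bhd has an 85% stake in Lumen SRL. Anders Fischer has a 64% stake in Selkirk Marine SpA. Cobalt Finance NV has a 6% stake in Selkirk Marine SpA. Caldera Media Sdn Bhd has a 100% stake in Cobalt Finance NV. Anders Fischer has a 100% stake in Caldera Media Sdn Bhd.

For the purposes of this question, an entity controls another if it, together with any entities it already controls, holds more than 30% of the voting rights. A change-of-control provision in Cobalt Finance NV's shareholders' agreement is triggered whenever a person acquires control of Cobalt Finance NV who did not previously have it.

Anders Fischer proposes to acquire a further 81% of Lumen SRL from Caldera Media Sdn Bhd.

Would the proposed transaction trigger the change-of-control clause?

No

The purchase adds only to Anders's holdings (Caldera's stake shrinks), so Anders is the only person who could newly come to control Cobalt.
Anders holds 100% of Caldera, so Anders controls Caldera.
Caldera holds 100% of Cobalt, so Anders controls Cobalt.
So Anders already controls Cobalt before the transaction.
After the purchase, Anders's direct stake in Lumen rises to 15% + 81% = 96%, and Caldera's stake falls to 4%.
Anders controlled Cobalt already, so this is not a new person acquiring control; every other person's position is unchanged or reduced.
No new person acquires control, so the clause is not triggered.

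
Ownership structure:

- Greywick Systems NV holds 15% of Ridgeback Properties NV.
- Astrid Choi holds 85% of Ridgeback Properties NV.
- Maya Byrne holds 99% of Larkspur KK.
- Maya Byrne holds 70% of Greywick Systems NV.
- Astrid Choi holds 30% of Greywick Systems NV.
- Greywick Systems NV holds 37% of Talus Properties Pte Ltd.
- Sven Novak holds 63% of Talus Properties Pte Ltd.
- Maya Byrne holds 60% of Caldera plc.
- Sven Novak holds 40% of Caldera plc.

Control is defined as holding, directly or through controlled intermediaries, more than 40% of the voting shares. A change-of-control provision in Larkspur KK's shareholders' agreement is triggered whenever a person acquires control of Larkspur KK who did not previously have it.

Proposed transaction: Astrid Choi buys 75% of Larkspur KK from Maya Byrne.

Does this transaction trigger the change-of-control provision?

Yes

The purchase adds only to Astrid's holdings (Maya's stake shrinks), so Astrid is the only person who could newly come to control Larkspur.
Astrid holds 85% of Ridgeback, so Astrid controls Ridgeback.
Neither Astrid nor any entity Astrid controls holds any voting interest in Larkspur.
So before the transaction, Astrid does not control Larkspur.
After the purchase, Astrid holds 75% of Larkspur directly, and Maya's stake falls to 24%.
Astrid holds 75% of Larkspur, so Astrid controls Larkspur.
Astrid did not control Larkspur before and does after, so the clause is triggered.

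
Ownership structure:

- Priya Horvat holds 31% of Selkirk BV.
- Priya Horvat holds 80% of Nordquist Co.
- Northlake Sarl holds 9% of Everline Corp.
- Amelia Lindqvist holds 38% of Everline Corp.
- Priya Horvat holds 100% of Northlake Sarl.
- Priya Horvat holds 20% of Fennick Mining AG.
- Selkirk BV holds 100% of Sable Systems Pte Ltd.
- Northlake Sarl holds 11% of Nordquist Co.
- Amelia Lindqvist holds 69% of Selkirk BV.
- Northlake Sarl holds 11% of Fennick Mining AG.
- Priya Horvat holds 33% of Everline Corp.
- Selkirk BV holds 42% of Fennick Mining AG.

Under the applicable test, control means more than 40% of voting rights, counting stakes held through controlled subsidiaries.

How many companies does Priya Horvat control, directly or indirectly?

Priya holds 100% of Northlake, so Priya controls Northlake.
Priya and Northlake together hold 80% + 11% = 91% of Nordquist, so Priya controls Nordquist.
Priya and Northlake together hold 33% + 9% = 42% of Everline, so Priya controls Everline.
No other company's threshold is met.
Priya controls 3 companies.

3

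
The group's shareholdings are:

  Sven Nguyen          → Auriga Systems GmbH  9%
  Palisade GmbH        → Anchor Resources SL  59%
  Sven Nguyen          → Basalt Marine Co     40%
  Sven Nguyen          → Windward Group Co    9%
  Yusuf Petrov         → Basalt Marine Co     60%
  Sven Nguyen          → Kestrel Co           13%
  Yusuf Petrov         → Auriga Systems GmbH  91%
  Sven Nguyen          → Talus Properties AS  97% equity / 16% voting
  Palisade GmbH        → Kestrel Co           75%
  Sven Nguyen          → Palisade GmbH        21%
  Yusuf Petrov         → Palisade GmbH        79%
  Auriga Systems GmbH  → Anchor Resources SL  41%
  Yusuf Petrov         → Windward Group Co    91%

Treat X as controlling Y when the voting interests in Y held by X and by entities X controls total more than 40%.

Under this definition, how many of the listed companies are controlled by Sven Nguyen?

Sven's largest direct stake is 40% in Basalt, which does not meet the threshold.
Sven controls 0 companies.

0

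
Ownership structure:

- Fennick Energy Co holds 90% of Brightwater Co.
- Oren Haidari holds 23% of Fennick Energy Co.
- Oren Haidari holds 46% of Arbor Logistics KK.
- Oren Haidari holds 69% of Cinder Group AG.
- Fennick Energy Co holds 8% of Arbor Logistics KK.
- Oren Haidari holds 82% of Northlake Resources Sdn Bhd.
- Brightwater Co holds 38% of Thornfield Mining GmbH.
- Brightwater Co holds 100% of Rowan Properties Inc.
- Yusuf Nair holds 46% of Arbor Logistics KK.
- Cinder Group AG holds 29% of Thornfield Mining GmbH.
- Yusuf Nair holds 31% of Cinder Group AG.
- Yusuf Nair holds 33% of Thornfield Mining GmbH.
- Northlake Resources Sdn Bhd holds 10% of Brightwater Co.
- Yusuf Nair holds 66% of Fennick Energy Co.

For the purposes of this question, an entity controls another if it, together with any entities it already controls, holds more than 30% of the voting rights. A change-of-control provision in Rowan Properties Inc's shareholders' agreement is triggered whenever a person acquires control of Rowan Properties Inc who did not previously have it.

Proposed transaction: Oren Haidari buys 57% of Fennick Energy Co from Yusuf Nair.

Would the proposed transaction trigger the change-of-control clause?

The purchase adds only to Oren's holdings (Yusuf's stake shrinks), so Oren is the only person who could newly come to control Rowan.
Oren holds 69% of Cinder, so Oren controls Cinder.
Oren holds 82% of Northlake, so Oren controls Northlake.
Oren holds 46% of Arbor, so Oren controls Arbor.
Neither Oren nor any entity Oren controls holds any voting interest in Rowan.
So before the transaction, Oren does not control Rowan.
After the purchase, Oren's direct stake in Fennick rises to 23% + 57% = 80%, and Yusuf's stake falls to 9%.
Oren holds 80% of Fennick, so Oren controls Fennick.
Fennick and Northlake together hold 90% + 10% = 100% of Brightwater, so Oren controls Brightwater.
Brightwater holds 100% of Rowan, so Oren controls Rowan.
Oren did not control Rowan before and does after, so the clause is triggered.

Yes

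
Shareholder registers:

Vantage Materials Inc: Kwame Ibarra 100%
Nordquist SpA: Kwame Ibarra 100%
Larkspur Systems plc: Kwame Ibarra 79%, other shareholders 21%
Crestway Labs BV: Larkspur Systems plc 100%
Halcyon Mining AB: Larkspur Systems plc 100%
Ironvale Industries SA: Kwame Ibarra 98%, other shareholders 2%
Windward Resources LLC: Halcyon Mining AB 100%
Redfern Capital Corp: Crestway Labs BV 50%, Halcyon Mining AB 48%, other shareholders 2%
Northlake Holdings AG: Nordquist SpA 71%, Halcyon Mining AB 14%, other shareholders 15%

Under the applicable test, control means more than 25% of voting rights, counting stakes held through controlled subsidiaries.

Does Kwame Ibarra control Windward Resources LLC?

Kwame holds 79% of Larkspur, so Kwame controls Larkspur.
Larkspur holds 100% of Halcyon, so Kwame controls Halcyon.
Halcyon holds 100% of Windward, so Kwame controls Windward.

Yes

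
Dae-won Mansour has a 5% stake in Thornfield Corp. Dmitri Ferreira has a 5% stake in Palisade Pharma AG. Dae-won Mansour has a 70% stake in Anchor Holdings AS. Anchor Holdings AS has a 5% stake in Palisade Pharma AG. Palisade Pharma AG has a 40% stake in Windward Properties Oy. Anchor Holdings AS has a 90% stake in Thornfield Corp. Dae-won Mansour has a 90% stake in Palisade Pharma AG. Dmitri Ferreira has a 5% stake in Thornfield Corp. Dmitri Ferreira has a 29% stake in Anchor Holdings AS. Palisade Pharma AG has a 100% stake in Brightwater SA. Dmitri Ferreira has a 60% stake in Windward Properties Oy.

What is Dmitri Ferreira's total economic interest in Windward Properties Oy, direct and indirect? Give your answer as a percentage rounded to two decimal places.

Dmitri reaches Windward along 3 paths.
Direct stake: 60% = 60%.
Via Palisade: 5% × 40% = 2%.
Via Anchor → Palisade: 29% × 5% × 40% = 0.58%.
Total: 60% + 2% + 0.58% = 62.58%.

62.58%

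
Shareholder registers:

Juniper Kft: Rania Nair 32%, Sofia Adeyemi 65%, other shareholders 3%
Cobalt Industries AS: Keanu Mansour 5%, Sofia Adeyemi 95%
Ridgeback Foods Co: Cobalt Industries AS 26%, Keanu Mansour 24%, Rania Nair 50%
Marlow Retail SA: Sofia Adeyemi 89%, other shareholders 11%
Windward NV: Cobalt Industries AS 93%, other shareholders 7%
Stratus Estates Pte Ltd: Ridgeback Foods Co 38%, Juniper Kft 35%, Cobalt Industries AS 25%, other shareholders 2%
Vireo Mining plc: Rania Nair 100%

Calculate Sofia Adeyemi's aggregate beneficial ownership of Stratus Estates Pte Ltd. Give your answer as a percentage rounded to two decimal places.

55.89%

Sofia reaches Stratus along 3 paths.
Via Cobalt → Ridgeback: 95% × 26% × 38% = 9.386%.
Via Juniper: 65% × 35% = 22.75%.
Via Cobalt: 95% × 25% = 23.75%.
Total: 9.386% + 22.75% + 23.75% = 55.886%.
Rounded: 55.89%.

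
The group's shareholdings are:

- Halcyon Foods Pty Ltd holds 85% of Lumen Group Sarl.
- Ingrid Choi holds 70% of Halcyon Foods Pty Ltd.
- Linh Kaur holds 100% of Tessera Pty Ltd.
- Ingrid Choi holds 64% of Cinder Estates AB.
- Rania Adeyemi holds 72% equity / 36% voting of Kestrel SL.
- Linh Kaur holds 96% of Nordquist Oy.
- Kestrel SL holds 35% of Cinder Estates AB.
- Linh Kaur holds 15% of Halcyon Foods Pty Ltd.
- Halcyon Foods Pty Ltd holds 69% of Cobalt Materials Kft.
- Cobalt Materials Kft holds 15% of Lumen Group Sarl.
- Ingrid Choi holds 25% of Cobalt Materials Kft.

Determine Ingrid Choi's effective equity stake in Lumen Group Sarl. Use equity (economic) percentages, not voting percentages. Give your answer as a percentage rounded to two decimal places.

Ingrid reaches Lumen along 3 paths.
Via Halcyon: 70% × 85% = 59.5%.
Via Cobalt: 25% × 15% = 3.75%.
Via Halcyon → Cobalt: 70% × 69% × 15% = 7.245%.
Total: 59.5% + 3.75% + 7.245% = 70.495%.
Rounded: 70.50%.

70.50%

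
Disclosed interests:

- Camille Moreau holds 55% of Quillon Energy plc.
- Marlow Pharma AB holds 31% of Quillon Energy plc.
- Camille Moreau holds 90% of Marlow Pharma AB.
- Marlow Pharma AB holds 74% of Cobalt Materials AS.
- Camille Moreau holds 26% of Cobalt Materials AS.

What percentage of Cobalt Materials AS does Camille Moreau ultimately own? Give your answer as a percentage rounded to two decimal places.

Camille reaches Cobalt along 2 paths.
Via Marlow: 90% × 74% = 66.6%.
Direct stake: 26% = 26%.
Total: 66.6% + 26% = 92.6%.
Rounded: 92.60%.

92.60%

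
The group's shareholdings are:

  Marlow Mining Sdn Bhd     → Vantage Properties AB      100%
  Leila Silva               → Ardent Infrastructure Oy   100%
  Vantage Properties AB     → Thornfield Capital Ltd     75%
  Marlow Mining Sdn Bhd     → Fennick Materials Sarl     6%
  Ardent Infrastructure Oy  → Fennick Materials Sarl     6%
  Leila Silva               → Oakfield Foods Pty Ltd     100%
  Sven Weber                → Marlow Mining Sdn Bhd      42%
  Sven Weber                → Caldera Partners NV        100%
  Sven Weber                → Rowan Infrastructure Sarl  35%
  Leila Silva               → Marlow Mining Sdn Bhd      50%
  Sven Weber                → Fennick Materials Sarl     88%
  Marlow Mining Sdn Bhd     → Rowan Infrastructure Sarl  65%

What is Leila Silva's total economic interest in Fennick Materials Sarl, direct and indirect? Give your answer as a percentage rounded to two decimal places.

9.00%

Leila reaches Fennick along 2 paths.
Via Marlow: 50% × 6% = 3%.
Via Ardent: 100% × 6% = 6%.
Total: 3% + 6% = 9%.
Rounded: 9.00%.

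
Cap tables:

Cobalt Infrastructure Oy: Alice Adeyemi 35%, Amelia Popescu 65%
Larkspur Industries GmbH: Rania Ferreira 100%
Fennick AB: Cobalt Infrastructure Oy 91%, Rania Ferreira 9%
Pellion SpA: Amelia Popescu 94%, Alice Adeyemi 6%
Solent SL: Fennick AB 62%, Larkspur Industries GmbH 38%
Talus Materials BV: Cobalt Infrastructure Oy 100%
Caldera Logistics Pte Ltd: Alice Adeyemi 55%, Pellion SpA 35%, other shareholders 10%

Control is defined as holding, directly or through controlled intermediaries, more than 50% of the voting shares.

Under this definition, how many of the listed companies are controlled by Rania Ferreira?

Rania holds 100% of Larkspur, so Rania controls Larkspur.
No other company's threshold is met.
Rania controls 1 company.

1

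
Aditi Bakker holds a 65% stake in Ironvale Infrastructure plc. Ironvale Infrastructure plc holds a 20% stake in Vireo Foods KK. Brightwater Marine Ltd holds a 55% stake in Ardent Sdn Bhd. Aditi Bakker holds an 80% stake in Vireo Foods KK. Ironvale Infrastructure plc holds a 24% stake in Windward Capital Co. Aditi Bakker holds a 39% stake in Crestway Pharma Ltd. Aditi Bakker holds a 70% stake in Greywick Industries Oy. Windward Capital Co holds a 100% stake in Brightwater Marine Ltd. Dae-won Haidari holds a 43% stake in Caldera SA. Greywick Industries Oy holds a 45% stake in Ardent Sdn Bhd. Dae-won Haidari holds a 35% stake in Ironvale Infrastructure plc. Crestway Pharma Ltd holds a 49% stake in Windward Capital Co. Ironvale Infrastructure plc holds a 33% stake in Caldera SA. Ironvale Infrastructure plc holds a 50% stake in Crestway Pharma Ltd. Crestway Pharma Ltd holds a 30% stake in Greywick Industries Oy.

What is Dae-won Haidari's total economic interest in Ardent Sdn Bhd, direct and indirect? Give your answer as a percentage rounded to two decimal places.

11.70%

Dae-won reaches Ardent along 3 paths.
Via Ironvale → Windward → Brightwater: 35% × 24% × 100% × 55% = 4.62%.
Via Ironvale → Crestway → Windward → Brightwater: 35% × 50% × 49% × 100% × 55% = 4.71625%.
Via Ironvale → Crestway → Greywick: 35% × 50% × 30% × 45% = 2.3625%.
Total: 4.62% + 4.71625% + 2.3625% = 11.69875%.
Rounded: 11.70%.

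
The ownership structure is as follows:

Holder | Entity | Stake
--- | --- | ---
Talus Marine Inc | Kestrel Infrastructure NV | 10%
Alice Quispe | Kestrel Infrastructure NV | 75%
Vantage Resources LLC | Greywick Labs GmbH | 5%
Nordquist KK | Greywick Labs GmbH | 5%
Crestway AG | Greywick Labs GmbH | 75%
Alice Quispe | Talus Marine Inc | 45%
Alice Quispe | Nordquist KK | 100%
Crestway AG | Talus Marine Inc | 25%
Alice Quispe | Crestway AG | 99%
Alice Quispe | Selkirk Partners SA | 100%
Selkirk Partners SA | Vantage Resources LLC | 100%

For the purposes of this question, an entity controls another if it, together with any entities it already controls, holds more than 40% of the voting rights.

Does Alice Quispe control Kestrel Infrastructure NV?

Yes

Alice holds 99% of Crestway, so Alice controls Crestway.
Crestway and Alice together hold 25% + 45% = 70% of Talus, so Alice controls Talus.
Alice and Talus together hold 75% + 10% = 85% of Kestrel, so Alice controls Kestrel.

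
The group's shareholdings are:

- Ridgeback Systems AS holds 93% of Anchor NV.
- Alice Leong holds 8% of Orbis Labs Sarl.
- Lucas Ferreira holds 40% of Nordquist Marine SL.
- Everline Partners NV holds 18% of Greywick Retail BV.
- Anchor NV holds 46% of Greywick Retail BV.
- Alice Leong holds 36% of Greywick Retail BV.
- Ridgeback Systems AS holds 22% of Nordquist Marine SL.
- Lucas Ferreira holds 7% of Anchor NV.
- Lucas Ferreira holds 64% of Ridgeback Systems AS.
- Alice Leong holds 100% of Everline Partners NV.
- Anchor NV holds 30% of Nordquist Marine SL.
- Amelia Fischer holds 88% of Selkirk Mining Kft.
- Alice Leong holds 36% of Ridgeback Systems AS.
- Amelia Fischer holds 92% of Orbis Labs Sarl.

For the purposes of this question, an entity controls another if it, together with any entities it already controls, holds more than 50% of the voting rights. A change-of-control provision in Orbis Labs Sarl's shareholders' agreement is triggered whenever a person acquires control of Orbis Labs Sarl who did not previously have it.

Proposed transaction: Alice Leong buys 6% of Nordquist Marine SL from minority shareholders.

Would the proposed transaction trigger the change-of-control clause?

The purchase changes only Alice's holdings, so Alice is the only person who could newly come to control Orbis.
Alice holds 100% of Everline, so Alice controls Everline.
Alice and Everline together hold 36% + 18% = 54% of Greywick, so Alice controls Greywick.
In Orbis, Alice's side holds only 8%, not > 50%.
So before the transaction, Alice does not control Orbis.
After the purchase, Alice holds 6% of Nordquist directly.
Alice's side now holds 6% of Nordquist, not > 50%, so Alice still does not control Nordquist.
After the transaction, Alice's side holds 8% of Orbis, not > 50%, so Alice still does not control Orbis.
No new person acquires control, so the clause is not triggered.

No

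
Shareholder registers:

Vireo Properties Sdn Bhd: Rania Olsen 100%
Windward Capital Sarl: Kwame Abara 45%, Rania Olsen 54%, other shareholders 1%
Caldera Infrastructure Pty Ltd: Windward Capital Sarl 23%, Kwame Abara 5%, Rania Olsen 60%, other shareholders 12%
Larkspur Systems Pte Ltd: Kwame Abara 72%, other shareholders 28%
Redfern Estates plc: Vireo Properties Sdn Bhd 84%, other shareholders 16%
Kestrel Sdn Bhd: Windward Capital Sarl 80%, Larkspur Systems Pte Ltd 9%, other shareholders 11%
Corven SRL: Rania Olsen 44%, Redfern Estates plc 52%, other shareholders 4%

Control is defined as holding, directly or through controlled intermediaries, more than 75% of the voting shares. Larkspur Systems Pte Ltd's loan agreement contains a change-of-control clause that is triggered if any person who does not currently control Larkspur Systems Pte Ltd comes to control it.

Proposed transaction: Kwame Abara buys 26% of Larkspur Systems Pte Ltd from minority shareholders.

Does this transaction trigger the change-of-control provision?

Yes

The purchase changes only Kwame's holdings, so Kwame is the only person who could newly come to control Larkspur.
Kwame's largest direct stake is 72% in Larkspur, which does not meet the threshold, so Kwame controls no company.
In Larkspur, Kwame's side holds only 72%, not > 75%.
So before the transaction, Kwame does not control Larkspur.
After the purchase, Kwame's direct stake in Larkspur rises to 72% + 26% = 98%.
Kwame holds 98% of Larkspur, so Kwame controls Larkspur.
Kwame did not control Larkspur before and does after, so the clause is triggered.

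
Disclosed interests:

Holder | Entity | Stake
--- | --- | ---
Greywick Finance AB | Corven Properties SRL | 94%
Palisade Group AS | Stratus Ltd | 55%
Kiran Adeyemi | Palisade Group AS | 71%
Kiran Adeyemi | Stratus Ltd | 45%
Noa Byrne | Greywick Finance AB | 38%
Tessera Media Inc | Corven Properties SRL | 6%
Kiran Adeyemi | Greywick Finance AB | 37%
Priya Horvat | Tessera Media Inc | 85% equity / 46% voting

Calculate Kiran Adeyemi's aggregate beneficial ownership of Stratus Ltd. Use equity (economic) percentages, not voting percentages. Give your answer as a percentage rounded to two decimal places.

Kiran reaches Stratus along 2 paths.
Via Palisade: 71% × 55% = 39.05%.
Direct stake: 45% = 45%.
Total: 39.05% + 45% = 84.05%.

84.05%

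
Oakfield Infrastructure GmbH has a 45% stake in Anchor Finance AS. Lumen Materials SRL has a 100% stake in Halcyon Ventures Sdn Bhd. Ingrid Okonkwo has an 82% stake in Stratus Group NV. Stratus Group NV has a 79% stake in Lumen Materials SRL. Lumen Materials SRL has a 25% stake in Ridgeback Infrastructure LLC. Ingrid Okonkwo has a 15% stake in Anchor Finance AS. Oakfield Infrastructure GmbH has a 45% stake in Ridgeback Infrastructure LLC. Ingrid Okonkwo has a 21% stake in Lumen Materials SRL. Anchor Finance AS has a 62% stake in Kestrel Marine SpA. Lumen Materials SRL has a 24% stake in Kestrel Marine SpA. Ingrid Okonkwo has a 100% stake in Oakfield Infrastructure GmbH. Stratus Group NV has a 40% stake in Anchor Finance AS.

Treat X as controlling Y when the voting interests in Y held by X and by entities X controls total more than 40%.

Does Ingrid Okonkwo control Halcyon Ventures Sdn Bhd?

Yes

Ingrid holds 82% of Stratus, so Ingrid controls Stratus.
Ingrid and Stratus together hold 21% + 79% = 100% of Lumen, so Ingrid controls Lumen.
Lumen holds 100% of Halcyon, so Ingrid controls Halcyon.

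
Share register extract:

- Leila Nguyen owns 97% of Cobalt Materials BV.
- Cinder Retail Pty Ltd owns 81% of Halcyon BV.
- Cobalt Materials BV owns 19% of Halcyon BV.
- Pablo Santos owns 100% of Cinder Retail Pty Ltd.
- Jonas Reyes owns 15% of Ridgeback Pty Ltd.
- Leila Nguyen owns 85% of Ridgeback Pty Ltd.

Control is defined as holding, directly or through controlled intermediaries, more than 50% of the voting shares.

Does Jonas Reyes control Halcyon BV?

No

Jonas's largest direct stake is 15% in Ridgeback, which does not meet the threshold, so Jonas controls no company.
Neither Jonas nor any entity Jonas controls holds any voting interest in Halcyon.
So Jonas does not control Halcyon.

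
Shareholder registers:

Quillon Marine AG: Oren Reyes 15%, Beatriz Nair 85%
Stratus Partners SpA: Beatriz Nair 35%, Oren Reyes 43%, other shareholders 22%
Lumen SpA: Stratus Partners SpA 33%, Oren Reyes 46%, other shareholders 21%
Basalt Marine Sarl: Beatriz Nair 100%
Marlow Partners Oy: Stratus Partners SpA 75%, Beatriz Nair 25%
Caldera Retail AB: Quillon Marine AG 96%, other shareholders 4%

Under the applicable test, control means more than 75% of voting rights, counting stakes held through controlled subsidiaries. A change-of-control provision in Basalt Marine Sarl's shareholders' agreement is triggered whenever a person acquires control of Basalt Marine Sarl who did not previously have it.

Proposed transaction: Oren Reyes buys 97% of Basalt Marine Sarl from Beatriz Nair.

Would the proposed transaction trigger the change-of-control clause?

Yes

The purchase adds only to Oren's holdings (Beatriz's stake shrinks), so Oren is the only person who could newly come to control Basalt.
Oren's largest direct stake is 46% in Lumen, which does not meet the threshold, so Oren controls no company.
Neither Oren nor any entity Oren controls holds any voting interest in Basalt.
So before the transaction, Oren does not control Basalt.
After the purchase, Oren holds 97% of Basalt directly, and Beatriz's stake falls to 3%.
Oren holds 97% of Basalt, so Oren controls Basalt.
Oren did not control Basalt before and does after, so the clause is triggered.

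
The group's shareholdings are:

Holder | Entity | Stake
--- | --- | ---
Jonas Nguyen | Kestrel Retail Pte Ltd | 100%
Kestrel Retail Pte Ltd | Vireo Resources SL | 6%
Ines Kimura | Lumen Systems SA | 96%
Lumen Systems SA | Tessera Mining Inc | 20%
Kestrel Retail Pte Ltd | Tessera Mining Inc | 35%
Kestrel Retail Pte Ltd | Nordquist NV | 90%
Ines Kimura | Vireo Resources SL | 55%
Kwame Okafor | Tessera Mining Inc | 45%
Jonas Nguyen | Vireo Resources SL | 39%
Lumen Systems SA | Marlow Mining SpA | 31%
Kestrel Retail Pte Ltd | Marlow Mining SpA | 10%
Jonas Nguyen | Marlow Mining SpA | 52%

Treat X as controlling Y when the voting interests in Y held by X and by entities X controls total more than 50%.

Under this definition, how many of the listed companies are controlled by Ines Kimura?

2

Ines holds 96% of Lumen, so Ines controls Lumen.
Ines holds 55% of Vireo, so Ines controls Vireo.
No other company's threshold is met.
Ines controls 2 companies.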